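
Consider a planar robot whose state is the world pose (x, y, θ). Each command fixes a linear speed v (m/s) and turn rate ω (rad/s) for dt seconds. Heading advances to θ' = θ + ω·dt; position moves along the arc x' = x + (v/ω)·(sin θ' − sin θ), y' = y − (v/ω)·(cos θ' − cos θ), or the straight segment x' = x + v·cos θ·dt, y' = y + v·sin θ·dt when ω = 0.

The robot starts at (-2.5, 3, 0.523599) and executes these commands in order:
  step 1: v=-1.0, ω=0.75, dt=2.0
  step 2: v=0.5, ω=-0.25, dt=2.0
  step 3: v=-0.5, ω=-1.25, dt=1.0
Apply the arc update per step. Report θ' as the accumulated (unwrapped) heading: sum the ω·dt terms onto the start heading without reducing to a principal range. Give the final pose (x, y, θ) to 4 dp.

(-3.5231, 1.8651, 0.2736)

step 1: θ'=2.0236 (R=-1.3333) → pose (-3.0323, 1.2620, 2.0236)
step 2: θ'=1.5236 (R=-2.0000) → pose (-3.2316, 2.2313, 1.5236)
step 3: θ'=0.2736 (R=0.4000) → pose (-3.5231, 1.8651, 0.2736)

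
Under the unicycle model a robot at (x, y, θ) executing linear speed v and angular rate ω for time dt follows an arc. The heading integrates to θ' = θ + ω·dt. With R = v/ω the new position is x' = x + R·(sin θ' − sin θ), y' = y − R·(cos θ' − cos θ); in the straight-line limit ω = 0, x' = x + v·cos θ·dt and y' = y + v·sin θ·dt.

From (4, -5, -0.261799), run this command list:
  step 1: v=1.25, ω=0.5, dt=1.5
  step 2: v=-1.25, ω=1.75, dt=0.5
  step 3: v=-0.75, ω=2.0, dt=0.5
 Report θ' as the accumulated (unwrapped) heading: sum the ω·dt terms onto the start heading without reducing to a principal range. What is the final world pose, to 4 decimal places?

step 1: θ'=0.4882 (R=2.5000) → pose (5.8196, -4.7931, 0.4882)
step 2: θ'=1.3632 (R=-0.7143) → pose (5.4557, -5.2768, 1.3632)
step 3: θ'=2.3632 (R=-0.3750) → pose (5.5594, -5.6211, 2.3632)

(5.5594, -5.6211, 2.3632)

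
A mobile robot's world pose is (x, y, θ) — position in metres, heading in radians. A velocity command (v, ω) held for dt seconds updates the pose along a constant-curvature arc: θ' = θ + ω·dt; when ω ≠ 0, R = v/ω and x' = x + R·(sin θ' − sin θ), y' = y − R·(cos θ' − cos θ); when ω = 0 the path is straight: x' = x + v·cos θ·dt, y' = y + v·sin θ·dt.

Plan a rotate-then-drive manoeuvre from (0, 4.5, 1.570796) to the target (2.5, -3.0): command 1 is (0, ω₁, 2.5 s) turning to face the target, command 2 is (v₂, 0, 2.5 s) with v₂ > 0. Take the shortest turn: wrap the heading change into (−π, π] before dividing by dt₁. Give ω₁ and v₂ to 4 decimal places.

heading to target = atan2(-3−4.5, 2.5−0) = -1.2490
Δθ = wrap(-1.2490 − 1.5708) = -2.8198; ω₁ = Δθ/dt₁ = -1.1279
distance = √((2.5−0)² + (-3−4.5)²) = 7.9057; v₂ = distance/dt₂ = 3.1623

ω₁ = -1.1279, v₂ = 3.1623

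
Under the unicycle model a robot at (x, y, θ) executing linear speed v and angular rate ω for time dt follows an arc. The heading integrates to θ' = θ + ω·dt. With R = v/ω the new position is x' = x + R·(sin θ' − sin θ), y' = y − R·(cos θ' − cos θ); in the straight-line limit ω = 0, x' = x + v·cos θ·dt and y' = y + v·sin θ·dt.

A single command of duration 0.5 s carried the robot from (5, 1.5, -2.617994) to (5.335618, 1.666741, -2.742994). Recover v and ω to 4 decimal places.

v = -0.7500, ω = -0.2500

Δθ = -2.742994 − -2.617994 = -0.125000
ω = Δθ/dt = -0.125000/0.5 = -0.2500
R = Δx/(sin θ' − sin θ) = 3.0000
v = R·ω = 3.0000·-0.2500 = -0.7500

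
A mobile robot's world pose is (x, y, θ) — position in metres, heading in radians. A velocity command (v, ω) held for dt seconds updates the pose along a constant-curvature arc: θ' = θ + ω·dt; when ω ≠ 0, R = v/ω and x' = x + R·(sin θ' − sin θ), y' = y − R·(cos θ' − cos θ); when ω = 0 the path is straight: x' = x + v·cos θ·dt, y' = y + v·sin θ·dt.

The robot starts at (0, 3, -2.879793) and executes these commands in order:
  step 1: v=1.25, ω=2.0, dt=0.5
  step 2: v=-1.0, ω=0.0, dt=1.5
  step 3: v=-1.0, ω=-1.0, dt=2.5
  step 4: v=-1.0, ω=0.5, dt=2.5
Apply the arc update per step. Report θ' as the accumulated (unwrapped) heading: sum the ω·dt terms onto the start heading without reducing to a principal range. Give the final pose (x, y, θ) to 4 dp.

(3.8343, 2.6908, -3.1298)

step 1: θ'=-1.8798 (R=0.6250) → pose (-0.4336, 2.5864, -1.8798)
step 2: θ'=-1.8798 (straight) → pose (0.0225, 4.0153, -1.8798)
step 3: θ'=-4.3798 (R=1.0000) → pose (1.9204, 4.0377, -4.3798)
step 4: θ'=-3.1298 (R=-2.0000) → pose (3.8343, 2.6908, -3.1298)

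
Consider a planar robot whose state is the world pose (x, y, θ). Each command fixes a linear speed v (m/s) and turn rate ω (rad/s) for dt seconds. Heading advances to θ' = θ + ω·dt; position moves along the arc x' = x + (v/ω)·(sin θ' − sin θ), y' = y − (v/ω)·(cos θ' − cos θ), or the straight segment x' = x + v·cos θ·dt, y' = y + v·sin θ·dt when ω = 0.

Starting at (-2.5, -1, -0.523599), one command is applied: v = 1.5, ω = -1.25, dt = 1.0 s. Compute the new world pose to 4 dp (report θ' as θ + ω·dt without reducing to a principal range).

θ' = -0.5236 + -1.25·1.0 = -1.7736
R = v/ω = 1.5/-1.25 = -1.2000
x' = -2.5 + -1.2000·(sin -1.7736 − sin -0.5236) = -1.9246
y' = -1 − -1.2000·(cos -1.7736 − cos -0.5236) = -2.2809

(-1.9246, -2.2809, -1.7736)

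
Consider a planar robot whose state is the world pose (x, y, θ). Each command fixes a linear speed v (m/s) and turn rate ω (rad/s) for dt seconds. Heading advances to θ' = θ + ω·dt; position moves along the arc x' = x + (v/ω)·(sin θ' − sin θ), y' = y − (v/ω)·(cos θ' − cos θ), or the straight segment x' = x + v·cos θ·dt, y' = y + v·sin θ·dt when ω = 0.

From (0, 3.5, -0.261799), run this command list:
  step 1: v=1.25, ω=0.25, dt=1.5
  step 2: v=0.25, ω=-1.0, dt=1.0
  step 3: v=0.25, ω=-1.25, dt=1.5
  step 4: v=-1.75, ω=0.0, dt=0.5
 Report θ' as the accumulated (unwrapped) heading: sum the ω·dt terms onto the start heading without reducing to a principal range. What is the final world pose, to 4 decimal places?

step 1: θ'=0.1132 (R=5.0000) → pose (1.8589, 3.3616, 0.1132)
step 2: θ'=-0.8868 (R=-0.2500) → pose (2.0809, 3.2712, -0.8868)
step 3: θ'=-2.7618 (R=-0.2000) → pose (2.0000, 2.9591, -2.7618)
step 4: θ'=-2.7618 (straight) → pose (2.8127, 3.2835, -2.7618)

(2.8127, 3.2835, -2.7618)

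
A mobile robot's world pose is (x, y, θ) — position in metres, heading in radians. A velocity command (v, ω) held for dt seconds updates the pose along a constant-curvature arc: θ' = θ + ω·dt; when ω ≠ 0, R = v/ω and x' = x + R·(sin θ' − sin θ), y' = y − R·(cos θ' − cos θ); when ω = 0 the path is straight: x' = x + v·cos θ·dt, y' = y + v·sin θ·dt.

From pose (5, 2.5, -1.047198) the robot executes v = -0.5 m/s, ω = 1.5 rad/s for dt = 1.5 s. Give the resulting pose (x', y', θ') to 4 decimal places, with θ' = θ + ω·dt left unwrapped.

θ' = -1.0472 + 1.5·1.5 = 1.2028
R = v/ω = -0.5/1.5 = -0.3333
x' = 5 + -0.3333·(sin 1.2028 − sin -1.0472) = 4.4003
y' = 2.5 − -0.3333·(cos 1.2028 − cos -1.0472) = 2.4532

(4.4003, 2.4532, 1.2028)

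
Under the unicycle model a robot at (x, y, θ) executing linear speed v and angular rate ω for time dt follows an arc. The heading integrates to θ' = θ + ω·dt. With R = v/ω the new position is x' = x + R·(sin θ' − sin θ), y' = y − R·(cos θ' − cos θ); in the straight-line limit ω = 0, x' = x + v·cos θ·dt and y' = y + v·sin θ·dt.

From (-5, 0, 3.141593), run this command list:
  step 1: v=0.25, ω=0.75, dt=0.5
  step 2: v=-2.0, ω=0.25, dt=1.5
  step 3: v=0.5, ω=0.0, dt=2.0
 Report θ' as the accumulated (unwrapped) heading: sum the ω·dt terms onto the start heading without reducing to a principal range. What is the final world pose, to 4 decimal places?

step 1: θ'=3.5166 (R=0.3333) → pose (-5.1221, -0.0232, 3.5166)
step 2: θ'=3.8916 (R=-8.0000) → pose (-2.5992, 1.5674, 3.8916)
step 3: θ'=3.8916 (straight) → pose (-3.3309, 0.8857, 3.8916)

(-3.3309, 0.8857, 3.8916)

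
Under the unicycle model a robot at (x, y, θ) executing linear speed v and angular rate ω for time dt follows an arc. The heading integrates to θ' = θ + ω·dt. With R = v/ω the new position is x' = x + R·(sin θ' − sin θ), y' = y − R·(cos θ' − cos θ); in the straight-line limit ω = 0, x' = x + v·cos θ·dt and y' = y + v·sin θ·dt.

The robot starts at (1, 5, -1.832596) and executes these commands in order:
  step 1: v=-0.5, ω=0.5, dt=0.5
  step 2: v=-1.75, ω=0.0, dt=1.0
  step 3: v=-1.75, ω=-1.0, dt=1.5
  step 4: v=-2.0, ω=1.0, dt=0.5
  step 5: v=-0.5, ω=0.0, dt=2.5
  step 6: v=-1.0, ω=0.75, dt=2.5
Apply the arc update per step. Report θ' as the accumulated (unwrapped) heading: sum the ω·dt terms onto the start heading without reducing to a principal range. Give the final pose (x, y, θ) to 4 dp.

step 1: θ'=-1.5826 (R=-1.0000) → pose (1.0340, 5.2470, -1.5826)
step 2: θ'=-1.5826 (straight) → pose (1.0547, 6.9969, -1.5826)
step 3: θ'=-3.0826 (R=1.7500) → pose (2.7013, 8.7232, -3.0826)
step 4: θ'=-2.5826 (R=-2.0000) → pose (3.6441, 9.0241, -2.5826)
step 5: θ'=-2.5826 (straight) → pose (4.7038, 9.6871, -2.5826)
step 6: θ'=-0.7076 (R=-1.3333) → pose (4.8634, 11.8307, -0.7076)

(4.8634, 11.8307, -0.7076)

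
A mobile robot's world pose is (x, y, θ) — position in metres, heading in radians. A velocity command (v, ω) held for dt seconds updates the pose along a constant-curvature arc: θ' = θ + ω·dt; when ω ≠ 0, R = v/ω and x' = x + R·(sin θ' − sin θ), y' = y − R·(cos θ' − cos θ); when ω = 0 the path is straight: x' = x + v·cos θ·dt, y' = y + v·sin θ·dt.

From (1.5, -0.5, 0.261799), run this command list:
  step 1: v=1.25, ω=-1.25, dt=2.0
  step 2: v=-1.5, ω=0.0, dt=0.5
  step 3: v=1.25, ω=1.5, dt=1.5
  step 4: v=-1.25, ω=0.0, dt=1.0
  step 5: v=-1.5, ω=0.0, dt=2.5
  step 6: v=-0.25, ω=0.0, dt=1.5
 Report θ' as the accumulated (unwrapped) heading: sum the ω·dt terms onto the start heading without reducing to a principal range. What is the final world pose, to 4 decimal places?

step 1: θ'=-2.2382 (R=-1.0000) → pose (2.5442, -2.0849, -2.2382)
step 2: θ'=-2.2382 (straight) → pose (3.0085, -1.4958, -2.2382)
step 3: θ'=0.0118 (R=0.8333) → pose (3.6728, -2.8449, 0.0118)
step 4: θ'=0.0118 (straight) → pose (2.4229, -2.8596, 0.0118)
step 5: θ'=0.0118 (straight) → pose (-1.3268, -2.9039, 0.0118)
step 6: θ'=0.0118 (straight) → pose (-1.7018, -2.9083, 0.0118)

(-1.7018, -2.9083, 0.0118)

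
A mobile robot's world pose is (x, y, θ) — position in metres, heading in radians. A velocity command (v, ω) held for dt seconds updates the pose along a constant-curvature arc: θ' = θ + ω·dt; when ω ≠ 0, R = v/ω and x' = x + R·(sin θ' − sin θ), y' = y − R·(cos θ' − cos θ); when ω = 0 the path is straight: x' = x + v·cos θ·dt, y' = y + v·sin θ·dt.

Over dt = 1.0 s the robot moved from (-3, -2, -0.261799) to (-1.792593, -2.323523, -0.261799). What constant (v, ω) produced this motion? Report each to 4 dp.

Δθ = -0.261799 − -0.261799 = 0.000000
ω = Δθ/dt = 0.000000/1.0 = 0.0000
ω = 0 → v = (Δx·cos θ + Δy·sin θ)/dt = 1.2500

v = 1.2500, ω = 0.0000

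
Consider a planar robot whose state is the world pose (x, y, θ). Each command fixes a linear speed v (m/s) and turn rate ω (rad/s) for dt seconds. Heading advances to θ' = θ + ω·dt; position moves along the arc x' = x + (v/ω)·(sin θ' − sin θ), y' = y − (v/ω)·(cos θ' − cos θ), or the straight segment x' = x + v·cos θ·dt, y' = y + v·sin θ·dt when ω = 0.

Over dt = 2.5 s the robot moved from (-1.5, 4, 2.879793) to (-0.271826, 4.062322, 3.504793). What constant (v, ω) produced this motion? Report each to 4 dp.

v = -0.5000, ω = 0.2500

Δθ = 3.504793 − 2.879793 = 0.625000
ω = Δθ/dt = 0.625000/2.5 = 0.2500
R = Δx/(sin θ' − sin θ) = -2.0000
v = R·ω = -2.0000·0.2500 = -0.5000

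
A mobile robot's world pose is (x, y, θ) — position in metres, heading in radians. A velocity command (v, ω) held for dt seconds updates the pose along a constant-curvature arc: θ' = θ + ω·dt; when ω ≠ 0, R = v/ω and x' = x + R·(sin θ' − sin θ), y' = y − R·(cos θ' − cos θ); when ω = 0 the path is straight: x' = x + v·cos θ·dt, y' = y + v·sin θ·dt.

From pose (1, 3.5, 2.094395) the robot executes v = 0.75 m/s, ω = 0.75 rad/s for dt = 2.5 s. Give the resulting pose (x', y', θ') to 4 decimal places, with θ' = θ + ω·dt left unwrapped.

(-0.6025, 3.6765, 3.9694)

θ' = 2.0944 + 0.75·2.5 = 3.9694
R = v/ω = 0.75/0.75 = 1.0000
x' = 1 + 1.0000·(sin 3.9694 − sin 2.0944) = -0.6025
y' = 3.5 − 1.0000·(cos 3.9694 − cos 2.0944) = 3.6765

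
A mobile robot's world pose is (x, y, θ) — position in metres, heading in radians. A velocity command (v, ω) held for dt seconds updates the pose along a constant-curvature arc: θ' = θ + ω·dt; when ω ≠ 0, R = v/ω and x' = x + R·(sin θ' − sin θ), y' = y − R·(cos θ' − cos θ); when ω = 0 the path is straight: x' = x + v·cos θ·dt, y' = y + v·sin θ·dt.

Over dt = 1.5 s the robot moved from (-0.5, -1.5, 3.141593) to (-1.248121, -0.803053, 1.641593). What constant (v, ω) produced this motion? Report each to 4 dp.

v = 0.7500, ω = -1.0000

Δθ = 1.641593 − 3.141593 = -1.500000
ω = Δθ/dt = -1.500000/1.5 = -1.0000
R = Δx/(sin θ' − sin θ) = -0.7500
v = R·ω = -0.7500·-1.0000 = 0.7500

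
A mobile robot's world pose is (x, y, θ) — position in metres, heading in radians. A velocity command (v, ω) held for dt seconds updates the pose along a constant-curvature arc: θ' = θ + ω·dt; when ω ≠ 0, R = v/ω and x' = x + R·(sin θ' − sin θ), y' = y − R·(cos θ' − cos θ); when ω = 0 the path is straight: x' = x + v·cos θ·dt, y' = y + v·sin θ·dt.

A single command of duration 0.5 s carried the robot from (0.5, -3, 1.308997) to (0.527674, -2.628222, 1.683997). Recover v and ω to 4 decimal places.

Δθ = 1.683997 − 1.308997 = 0.375000
ω = Δθ/dt = 0.375000/0.5 = 0.7500
R = −Δy/(cos θ' − cos θ) = 1.0000
v = R·ω = 1.0000·0.7500 = 0.7500

v = 0.7500, ω = 0.7500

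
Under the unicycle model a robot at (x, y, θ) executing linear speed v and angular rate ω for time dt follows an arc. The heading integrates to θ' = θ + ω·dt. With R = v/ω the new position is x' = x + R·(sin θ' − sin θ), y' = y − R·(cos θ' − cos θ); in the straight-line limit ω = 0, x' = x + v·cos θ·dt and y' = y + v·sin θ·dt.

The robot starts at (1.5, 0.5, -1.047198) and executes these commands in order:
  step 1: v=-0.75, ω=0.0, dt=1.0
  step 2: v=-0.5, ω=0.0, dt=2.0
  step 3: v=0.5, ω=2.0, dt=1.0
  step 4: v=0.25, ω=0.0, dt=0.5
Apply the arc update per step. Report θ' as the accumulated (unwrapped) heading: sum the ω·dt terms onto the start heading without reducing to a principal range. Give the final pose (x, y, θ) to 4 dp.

step 1: θ'=-1.0472 (straight) → pose (1.1250, 1.1495, -1.0472)
step 2: θ'=-1.0472 (straight) → pose (0.6250, 2.0155, -1.0472)
step 3: θ'=0.9528 (R=0.2500) → pose (1.0453, 1.9957, 0.9528)
step 4: θ'=0.9528 (straight) → pose (1.1177, 2.0976, 0.9528)

(1.1177, 2.0976, 0.9528)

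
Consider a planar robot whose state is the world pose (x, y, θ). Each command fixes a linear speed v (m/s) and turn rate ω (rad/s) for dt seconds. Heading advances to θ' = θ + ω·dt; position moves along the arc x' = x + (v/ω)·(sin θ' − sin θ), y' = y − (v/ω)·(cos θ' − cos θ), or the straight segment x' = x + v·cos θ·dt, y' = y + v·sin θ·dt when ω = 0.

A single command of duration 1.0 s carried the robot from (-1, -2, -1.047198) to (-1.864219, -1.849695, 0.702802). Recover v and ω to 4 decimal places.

Δθ = 0.702802 − -1.047198 = 1.750000
ω = Δθ/dt = 1.750000/1.0 = 1.7500
R = Δx/(sin θ' − sin θ) = -0.5714
v = R·ω = -0.5714·1.7500 = -1.0000

v = -1.0000, ω = 1.7500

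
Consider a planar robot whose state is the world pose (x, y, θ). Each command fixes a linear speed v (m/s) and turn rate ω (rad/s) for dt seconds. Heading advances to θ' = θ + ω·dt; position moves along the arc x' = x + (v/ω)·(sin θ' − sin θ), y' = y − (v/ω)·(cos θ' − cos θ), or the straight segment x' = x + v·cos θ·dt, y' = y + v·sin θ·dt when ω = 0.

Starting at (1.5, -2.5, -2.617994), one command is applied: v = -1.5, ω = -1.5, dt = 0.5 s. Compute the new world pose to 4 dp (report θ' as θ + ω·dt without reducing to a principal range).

(2.2245, -2.3915, -3.3680)

θ' = -2.6180 + -1.5·0.5 = -3.3680
R = v/ω = -1.5/-1.5 = 1.0000
x' = 1.5 + 1.0000·(sin -3.3680 − sin -2.6180) = 2.2245
y' = -2.5 − 1.0000·(cos -3.3680 − cos -2.6180) = -2.3915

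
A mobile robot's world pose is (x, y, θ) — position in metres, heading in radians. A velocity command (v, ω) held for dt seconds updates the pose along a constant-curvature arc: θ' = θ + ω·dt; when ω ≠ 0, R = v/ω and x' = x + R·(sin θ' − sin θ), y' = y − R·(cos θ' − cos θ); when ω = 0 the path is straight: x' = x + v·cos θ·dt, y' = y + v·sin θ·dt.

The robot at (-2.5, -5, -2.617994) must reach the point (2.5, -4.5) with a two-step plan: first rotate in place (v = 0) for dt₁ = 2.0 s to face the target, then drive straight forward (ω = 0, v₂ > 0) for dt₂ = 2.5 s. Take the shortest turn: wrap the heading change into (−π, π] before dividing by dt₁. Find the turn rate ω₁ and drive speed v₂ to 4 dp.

heading to target = atan2(-4.5−-5, 2.5−-2.5) = 0.0997
Δθ = wrap(0.0997 − -2.6180) = 2.7177; ω₁ = Δθ/dt₁ = 1.3588
distance = √((2.5−-2.5)² + (-4.5−-5)²) = 5.0249; v₂ = distance/dt₂ = 2.0100

ω₁ = 1.3588, v₂ = 2.0100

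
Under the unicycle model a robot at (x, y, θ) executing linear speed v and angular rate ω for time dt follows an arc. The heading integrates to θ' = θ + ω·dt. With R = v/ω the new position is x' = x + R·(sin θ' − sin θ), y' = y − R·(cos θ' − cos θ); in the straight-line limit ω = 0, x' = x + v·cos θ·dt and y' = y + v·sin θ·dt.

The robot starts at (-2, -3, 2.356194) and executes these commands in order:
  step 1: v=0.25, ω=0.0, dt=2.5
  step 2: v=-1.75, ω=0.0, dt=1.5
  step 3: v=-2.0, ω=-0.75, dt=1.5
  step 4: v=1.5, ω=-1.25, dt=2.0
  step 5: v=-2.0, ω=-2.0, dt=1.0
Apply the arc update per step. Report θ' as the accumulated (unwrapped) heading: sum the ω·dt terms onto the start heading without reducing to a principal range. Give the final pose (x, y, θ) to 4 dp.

(3.4017, -5.9416, -3.2688)

step 1: θ'=2.3562 (straight) → pose (-2.4419, -2.5581, 2.3562)
step 2: θ'=2.3562 (straight) → pose (-0.5858, -4.4142, 2.3562)
step 3: θ'=1.2312 (R=2.6667) → pose (0.0430, -7.1881, 1.2312)
step 4: θ'=-1.2688 (R=-1.2000) → pose (2.3201, -7.2310, -1.2688)
step 5: θ'=-3.2688 (R=1.0000) → pose (3.4017, -5.9416, -3.2688)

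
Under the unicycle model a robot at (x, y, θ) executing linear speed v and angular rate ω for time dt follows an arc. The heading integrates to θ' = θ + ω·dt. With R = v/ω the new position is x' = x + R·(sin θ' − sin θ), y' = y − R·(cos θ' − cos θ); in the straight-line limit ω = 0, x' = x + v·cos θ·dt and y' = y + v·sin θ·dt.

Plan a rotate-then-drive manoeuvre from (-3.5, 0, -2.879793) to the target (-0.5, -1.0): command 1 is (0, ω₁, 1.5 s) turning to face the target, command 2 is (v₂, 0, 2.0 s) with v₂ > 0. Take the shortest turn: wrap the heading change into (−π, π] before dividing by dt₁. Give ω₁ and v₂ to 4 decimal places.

ω₁ = 1.7054, v₂ = 1.5811

heading to target = atan2(-1−0, -0.5−-3.5) = -0.3218
Δθ = wrap(-0.3218 − -2.8798) = 2.5580; ω₁ = Δθ/dt₁ = 1.7054
distance = √((-0.5−-3.5)² + (-1−0)²) = 3.1623; v₂ = distance/dt₂ = 1.5811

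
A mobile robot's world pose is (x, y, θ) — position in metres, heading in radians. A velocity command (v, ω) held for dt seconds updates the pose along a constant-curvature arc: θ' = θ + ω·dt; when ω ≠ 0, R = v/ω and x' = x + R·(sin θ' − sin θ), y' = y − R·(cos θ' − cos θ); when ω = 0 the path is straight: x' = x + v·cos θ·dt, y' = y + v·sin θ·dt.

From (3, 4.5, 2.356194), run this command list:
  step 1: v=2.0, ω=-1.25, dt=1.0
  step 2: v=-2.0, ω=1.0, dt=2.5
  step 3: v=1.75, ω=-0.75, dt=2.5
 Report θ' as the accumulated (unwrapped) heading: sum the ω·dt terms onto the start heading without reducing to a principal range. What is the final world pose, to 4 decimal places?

(2.0362, 5.3775, 1.7312)

step 1: θ'=1.1062 (R=-1.6000) → pose (2.7010, 6.3483, 1.1062)
step 2: θ'=3.6062 (R=-2.0000) → pose (5.3851, 3.6641, 3.6062)
step 3: θ'=1.7312 (R=-2.3333) → pose (2.0362, 5.3775, 1.7312)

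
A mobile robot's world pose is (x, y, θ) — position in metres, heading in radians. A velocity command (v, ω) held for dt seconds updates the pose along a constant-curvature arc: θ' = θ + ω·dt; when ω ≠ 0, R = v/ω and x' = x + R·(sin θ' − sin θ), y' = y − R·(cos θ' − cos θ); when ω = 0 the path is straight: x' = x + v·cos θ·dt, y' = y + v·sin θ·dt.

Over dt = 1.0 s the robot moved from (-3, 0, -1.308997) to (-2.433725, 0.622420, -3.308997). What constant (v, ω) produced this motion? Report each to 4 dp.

Δθ = -3.308997 − -1.308997 = -2.000000
ω = Δθ/dt = -2.000000/1.0 = -2.0000
R = −Δy/(cos θ' − cos θ) = 0.5000
v = R·ω = 0.5000·-2.0000 = -1.0000

v = -1.0000, ω = -2.0000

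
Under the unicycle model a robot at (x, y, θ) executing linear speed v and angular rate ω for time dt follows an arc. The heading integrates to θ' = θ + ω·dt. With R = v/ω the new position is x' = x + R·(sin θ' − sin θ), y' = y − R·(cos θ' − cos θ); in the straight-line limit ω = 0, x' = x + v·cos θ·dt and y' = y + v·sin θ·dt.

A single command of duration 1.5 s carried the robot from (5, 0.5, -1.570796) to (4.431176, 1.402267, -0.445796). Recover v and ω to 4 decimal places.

v = -0.7500, ω = 0.7500

Δθ = -0.445796 − -1.570796 = 1.125000
ω = Δθ/dt = 1.125000/1.5 = 0.7500
R = −Δy/(cos θ' − cos θ) = -1.0000
v = R·ω = -1.0000·0.7500 = -0.7500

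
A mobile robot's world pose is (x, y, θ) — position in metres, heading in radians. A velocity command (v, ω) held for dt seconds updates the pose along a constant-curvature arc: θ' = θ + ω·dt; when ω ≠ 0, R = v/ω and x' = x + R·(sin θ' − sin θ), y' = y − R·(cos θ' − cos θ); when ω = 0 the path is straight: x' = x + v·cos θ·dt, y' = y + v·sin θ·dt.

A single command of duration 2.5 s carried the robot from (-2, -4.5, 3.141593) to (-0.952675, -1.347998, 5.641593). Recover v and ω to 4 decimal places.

v = -1.7500, ω = 1.0000

Δθ = 5.641593 − 3.141593 = 2.500000
ω = Δθ/dt = 2.500000/2.5 = 1.0000
R = −Δy/(cos θ' − cos θ) = -1.7500
v = R·ω = -1.7500·1.0000 = -1.7500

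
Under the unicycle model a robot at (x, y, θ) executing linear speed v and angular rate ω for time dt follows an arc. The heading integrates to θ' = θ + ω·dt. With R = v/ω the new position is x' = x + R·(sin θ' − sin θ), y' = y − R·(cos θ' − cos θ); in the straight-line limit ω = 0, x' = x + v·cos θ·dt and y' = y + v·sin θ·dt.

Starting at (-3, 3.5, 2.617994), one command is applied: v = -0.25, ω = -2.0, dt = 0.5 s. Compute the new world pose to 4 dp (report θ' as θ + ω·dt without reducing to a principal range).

θ' = 2.6180 + -2.0·0.5 = 1.6180
R = v/ω = -0.25/-2.0 = 0.1250
x' = -3 + 0.1250·(sin 1.6180 − sin 2.6180) = -2.9376
y' = 3.5 − 0.1250·(cos 1.6180 − cos 2.6180) = 3.3976

(-2.9376, 3.3976, 1.6180)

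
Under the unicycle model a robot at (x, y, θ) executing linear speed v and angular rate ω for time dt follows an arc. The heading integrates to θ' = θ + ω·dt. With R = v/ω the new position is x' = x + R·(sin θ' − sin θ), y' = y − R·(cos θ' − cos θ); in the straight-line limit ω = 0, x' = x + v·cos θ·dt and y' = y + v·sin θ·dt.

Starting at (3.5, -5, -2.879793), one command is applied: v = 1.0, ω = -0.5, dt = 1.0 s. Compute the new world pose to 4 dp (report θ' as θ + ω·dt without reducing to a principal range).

θ' = -2.8798 + -0.5·1.0 = -3.3798
R = v/ω = 1.0/-0.5 = -2.0000
x' = 3.5 + -2.0000·(sin -3.3798 − sin -2.8798) = 2.5105
y' = -5 − -2.0000·(cos -3.3798 − cos -2.8798) = -5.0117

(2.5105, -5.0117, -3.3798)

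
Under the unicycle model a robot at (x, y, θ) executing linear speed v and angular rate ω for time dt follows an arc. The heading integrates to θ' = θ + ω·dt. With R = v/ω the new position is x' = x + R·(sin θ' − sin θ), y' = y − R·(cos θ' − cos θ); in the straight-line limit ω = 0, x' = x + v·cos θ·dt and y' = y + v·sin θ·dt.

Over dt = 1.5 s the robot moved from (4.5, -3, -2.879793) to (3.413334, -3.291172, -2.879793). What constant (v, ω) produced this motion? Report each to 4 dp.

Δθ = -2.879793 − -2.879793 = 0.000000
ω = Δθ/dt = 0.000000/1.5 = 0.0000
ω = 0 → v = (Δx·cos θ + Δy·sin θ)/dt = 0.7500

v = 0.7500, ω = 0.0000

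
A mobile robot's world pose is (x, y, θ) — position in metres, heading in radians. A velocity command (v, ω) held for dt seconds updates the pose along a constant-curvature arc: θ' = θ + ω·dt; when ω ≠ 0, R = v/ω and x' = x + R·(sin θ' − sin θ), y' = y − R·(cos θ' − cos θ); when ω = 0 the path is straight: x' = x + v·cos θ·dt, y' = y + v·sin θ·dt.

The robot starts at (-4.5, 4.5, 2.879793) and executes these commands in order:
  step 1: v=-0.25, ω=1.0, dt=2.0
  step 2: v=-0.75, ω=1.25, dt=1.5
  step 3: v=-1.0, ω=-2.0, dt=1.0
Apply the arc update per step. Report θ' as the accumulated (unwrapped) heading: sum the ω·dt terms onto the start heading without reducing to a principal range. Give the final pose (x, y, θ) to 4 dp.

(-5.7797, 5.6419, 4.7548)

step 1: θ'=4.8798 (R=-0.2500) → pose (-4.1888, 4.7831, 4.8798)
step 2: θ'=6.7548 (R=-0.6000) → pose (-5.0530, 5.2177, 6.7548)
step 3: θ'=4.7548 (R=0.5000) → pose (-5.7797, 5.6419, 4.7548)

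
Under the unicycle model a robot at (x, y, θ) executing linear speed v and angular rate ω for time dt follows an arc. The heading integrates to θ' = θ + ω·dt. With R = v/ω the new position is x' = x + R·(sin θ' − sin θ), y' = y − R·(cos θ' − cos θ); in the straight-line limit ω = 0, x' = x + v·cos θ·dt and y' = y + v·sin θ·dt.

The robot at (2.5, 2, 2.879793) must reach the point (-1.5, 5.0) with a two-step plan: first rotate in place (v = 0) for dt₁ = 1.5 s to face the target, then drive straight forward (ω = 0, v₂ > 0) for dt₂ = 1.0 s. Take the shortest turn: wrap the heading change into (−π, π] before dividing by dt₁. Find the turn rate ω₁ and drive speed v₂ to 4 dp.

heading to target = atan2(5−2, -1.5−2.5) = 2.4981
Δθ = wrap(2.4981 − 2.8798) = -0.3817; ω₁ = Δθ/dt₁ = -0.2545
distance = √((-1.5−2.5)² + (5−2)²) = 5.0000; v₂ = distance/dt₂ = 5.0000

ω₁ = -0.2545, v₂ = 5.0000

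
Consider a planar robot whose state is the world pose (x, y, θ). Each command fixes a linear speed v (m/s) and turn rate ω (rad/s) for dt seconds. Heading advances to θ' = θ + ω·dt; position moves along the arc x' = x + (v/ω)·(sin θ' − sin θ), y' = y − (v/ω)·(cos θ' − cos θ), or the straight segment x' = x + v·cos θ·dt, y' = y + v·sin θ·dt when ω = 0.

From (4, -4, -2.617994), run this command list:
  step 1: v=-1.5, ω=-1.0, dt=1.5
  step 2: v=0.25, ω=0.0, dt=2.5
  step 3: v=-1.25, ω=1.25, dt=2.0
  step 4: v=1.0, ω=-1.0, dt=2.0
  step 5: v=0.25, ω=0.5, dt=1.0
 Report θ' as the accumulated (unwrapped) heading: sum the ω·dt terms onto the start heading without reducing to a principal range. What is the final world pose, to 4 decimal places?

(5.7715, -4.2143, -3.1180)

step 1: θ'=-4.1180 (R=1.5000) → pose (5.9927, -4.4590, -4.1180)
step 2: θ'=-4.1180 (straight) → pose (5.6427, -3.9412, -4.1180)
step 3: θ'=-1.6180 (R=-1.0000) → pose (7.4701, -3.4284, -1.6180)
step 4: θ'=-3.6180 (R=-1.0000) → pose (6.0126, -4.2699, -3.6180)
step 5: θ'=-3.1180 (R=0.5000) → pose (5.7715, -4.2143, -3.1180)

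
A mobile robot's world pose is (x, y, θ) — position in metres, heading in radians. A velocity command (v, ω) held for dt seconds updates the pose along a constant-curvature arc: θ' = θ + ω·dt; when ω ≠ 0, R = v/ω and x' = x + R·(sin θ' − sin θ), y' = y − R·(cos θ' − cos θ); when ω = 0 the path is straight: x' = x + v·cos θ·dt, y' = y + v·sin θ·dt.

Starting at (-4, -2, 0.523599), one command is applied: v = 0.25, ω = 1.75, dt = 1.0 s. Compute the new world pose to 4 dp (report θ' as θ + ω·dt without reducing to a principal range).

(-3.9624, -1.7839, 2.2736)

θ' = 0.5236 + 1.75·1.0 = 2.2736
R = v/ω = 0.25/1.75 = 0.1429
x' = -4 + 0.1429·(sin 2.2736 − sin 0.5236) = -3.9624
y' = -2 − 0.1429·(cos 2.2736 − cos 0.5236) = -1.7839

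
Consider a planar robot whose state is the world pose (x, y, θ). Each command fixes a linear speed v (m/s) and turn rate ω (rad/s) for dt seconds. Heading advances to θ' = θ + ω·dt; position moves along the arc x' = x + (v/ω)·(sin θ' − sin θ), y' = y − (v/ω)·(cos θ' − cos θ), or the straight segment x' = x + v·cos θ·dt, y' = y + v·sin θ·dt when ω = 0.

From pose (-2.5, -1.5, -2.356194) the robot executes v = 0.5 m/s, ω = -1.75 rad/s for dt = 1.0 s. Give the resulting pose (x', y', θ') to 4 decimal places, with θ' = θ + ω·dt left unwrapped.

(-2.9368, -1.4608, -4.1062)

θ' = -2.3562 + -1.75·1.0 = -4.1062
R = v/ω = 0.5/-1.75 = -0.2857
x' = -2.5 + -0.2857·(sin -4.1062 − sin -2.3562) = -2.9368
y' = -1.5 − -0.2857·(cos -4.1062 − cos -2.3562) = -1.4608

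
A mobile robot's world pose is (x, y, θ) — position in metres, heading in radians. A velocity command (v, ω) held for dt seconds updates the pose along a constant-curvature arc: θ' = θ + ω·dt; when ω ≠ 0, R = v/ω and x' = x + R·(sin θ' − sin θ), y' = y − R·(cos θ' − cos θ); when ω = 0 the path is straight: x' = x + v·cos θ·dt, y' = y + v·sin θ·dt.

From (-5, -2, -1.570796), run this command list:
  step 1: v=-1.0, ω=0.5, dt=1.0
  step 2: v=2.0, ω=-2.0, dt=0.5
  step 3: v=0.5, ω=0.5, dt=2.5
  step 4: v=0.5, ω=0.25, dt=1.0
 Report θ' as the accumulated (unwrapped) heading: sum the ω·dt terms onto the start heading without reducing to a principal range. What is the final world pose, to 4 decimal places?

(-4.7162, -3.4807, -0.5708)

step 1: θ'=-1.0708 (R=-2.0000) → pose (-5.2448, -1.0411, -1.0708)
step 2: θ'=-2.0708 (R=-1.0000) → pose (-5.2448, -2.0000, -2.0708)
step 3: θ'=-0.8208 (R=1.0000) → pose (-5.0989, -3.1611, -0.8208)
step 4: θ'=-0.5708 (R=2.0000) → pose (-4.7162, -3.4807, -0.5708)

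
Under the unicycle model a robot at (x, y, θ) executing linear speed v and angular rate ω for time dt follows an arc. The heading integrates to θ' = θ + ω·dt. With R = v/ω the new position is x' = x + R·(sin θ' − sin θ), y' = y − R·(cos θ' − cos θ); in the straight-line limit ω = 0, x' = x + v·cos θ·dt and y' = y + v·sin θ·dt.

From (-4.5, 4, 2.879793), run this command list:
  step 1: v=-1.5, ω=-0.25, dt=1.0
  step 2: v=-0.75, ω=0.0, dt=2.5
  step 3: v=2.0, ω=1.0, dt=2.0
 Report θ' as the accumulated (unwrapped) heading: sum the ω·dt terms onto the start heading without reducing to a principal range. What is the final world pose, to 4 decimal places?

(-4.4524, 0.9386, 4.6298)

step 1: θ'=2.6298 (R=6.0000) → pose (-3.1144, 3.4356, 2.6298)
step 2: θ'=2.6298 (straight) → pose (-1.4797, 2.5174, 2.6298)
step 3: θ'=4.6298 (R=2.0000) → pose (-4.4524, 0.9386, 4.6298)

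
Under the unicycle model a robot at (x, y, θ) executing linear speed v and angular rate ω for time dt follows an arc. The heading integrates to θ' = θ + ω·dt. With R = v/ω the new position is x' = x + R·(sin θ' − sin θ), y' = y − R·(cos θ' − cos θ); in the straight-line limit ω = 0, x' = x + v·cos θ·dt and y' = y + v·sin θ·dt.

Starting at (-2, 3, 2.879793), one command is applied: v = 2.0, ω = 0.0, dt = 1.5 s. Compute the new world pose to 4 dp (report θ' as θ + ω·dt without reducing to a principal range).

(-4.8978, 3.7765, 2.8798)

θ' = 2.8798 + 0.0·1.5 = 2.8798
ω = 0 → straight: x' = -2 + 2.0·cos(2.8798)·1.5 = -4.8978
y' = 3 + 2.0·sin(2.8798)·1.5 = 3.7765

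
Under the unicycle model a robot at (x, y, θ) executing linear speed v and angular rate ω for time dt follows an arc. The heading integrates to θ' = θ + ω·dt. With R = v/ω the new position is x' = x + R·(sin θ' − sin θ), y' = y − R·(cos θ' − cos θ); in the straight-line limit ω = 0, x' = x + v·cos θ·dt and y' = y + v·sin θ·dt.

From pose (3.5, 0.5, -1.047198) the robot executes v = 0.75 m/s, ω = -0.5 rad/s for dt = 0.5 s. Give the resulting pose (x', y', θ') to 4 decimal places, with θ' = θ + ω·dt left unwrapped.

(3.6452, 0.1553, -1.2972)

θ' = -1.0472 + -0.5·0.5 = -1.2972
R = v/ω = 0.75/-0.5 = -1.5000
x' = 3.5 + -1.5000·(sin -1.2972 − sin -1.0472) = 3.6452
y' = 0.5 − -1.5000·(cos -1.2972 − cos -1.0472) = 0.1553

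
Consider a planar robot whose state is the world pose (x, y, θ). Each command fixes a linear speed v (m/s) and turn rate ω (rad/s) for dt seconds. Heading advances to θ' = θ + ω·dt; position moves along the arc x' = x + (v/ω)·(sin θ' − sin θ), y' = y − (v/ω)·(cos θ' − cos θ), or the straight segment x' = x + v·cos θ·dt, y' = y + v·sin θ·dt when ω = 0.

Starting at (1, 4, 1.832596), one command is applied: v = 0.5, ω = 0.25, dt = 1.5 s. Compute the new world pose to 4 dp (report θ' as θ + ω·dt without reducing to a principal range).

θ' = 1.8326 + 0.25·1.5 = 2.2076
R = v/ω = 0.5/0.25 = 2.0000
x' = 1 + 2.0000·(sin 2.2076 − sin 1.8326) = 0.6762
y' = 4 − 2.0000·(cos 2.2076 − cos 1.8326) = 4.6716

(0.6762, 4.6716, 2.2076)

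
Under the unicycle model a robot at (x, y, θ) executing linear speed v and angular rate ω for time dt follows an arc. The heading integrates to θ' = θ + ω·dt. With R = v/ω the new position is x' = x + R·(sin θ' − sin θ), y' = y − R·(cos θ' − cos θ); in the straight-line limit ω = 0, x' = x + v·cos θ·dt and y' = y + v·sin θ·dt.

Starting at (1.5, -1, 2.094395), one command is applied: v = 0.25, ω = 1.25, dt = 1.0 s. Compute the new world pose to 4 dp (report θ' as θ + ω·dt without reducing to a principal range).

θ' = 2.0944 + 1.25·1.0 = 3.3444
R = v/ω = 0.25/1.25 = 0.2000
x' = 1.5 + 0.2000·(sin 3.3444 − sin 2.0944) = 1.2865
y' = -1 − 0.2000·(cos 3.3444 − cos 2.0944) = -0.9041

(1.2865, -0.9041, 3.3444)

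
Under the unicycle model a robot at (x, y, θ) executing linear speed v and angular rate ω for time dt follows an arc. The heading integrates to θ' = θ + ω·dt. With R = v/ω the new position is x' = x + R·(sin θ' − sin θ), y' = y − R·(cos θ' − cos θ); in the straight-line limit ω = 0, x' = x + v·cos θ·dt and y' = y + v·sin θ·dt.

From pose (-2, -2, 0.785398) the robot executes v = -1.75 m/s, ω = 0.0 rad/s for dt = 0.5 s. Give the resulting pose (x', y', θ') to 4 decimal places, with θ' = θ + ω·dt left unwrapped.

θ' = 0.7854 + 0.0·0.5 = 0.7854
ω = 0 → straight: x' = -2 + -1.75·cos(0.7854)·0.5 = -2.6187
y' = -2 + -1.75·sin(0.7854)·0.5 = -2.6187

(-2.6187, -2.6187, 0.7854)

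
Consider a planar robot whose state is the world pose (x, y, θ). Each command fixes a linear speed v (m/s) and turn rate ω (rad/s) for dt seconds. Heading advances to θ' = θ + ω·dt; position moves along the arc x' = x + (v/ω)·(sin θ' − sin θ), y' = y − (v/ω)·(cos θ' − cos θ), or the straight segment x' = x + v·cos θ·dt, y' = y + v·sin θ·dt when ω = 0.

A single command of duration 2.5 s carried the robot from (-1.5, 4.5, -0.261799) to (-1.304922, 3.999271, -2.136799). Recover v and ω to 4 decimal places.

v = 0.2500, ω = -0.7500

Δθ = -2.136799 − -0.261799 = -1.875000
ω = Δθ/dt = -1.875000/2.5 = -0.7500
R = −Δy/(cos θ' − cos θ) = -0.3333
v = R·ω = -0.3333·-0.7500 = 0.2500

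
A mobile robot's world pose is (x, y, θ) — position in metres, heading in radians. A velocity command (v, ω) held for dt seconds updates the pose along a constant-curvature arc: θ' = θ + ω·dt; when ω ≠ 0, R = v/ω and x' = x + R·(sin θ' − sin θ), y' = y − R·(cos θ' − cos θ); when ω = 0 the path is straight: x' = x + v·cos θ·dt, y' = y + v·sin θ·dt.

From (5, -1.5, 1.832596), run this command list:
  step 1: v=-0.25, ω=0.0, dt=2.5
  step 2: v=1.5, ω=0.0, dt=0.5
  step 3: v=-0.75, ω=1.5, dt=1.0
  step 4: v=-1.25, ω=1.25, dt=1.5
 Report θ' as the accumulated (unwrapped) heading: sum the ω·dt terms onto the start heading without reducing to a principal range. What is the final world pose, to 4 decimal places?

step 1: θ'=1.8326 (straight) → pose (5.1618, -2.1037, 1.8326)
step 2: θ'=1.8326 (straight) → pose (4.9676, -1.3793, 1.8326)
step 3: θ'=3.3326 (R=-0.5000) → pose (5.5455, -1.7408, 3.3326)
step 4: θ'=5.2076 (R=-1.0000) → pose (6.2356, -0.2837, 5.2076)

(6.2356, -0.2837, 5.2076)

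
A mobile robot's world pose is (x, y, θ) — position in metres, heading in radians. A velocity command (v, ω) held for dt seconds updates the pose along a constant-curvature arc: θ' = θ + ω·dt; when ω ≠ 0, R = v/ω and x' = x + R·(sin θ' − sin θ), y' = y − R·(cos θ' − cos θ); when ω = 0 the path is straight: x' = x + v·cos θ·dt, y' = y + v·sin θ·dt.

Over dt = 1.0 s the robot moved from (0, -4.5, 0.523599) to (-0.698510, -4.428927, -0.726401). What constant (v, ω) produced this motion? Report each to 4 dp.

Δθ = -0.726401 − 0.523599 = -1.250000
ω = Δθ/dt = -1.250000/1.0 = -1.2500
R = Δx/(sin θ' − sin θ) = 0.6000
v = R·ω = 0.6000·-1.2500 = -0.7500

v = -0.7500, ω = -1.2500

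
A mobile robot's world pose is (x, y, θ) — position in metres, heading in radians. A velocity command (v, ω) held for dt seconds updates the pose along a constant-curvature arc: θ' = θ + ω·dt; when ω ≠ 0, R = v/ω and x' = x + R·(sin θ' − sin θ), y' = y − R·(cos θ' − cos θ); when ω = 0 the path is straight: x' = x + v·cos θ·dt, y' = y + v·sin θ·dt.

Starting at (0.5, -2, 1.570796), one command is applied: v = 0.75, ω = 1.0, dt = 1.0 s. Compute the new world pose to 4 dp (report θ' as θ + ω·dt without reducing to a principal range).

θ' = 1.5708 + 1.0·1.0 = 2.5708
R = v/ω = 0.75/1.0 = 0.7500
x' = 0.5 + 0.7500·(sin 2.5708 − sin 1.5708) = 0.1552
y' = -2 − 0.7500·(cos 2.5708 − cos 1.5708) = -1.3689

(0.1552, -1.3689, 2.5708)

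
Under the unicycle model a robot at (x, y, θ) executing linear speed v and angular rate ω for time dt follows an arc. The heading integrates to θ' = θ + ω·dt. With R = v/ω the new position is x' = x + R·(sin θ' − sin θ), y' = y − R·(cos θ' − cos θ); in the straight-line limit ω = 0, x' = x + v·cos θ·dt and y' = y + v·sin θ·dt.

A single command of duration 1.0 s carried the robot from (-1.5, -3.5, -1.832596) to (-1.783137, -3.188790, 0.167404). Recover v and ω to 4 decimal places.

v = -0.5000, ω = 2.0000

Δθ = 0.167404 − -1.832596 = 2.000000
ω = Δθ/dt = 2.000000/1.0 = 2.0000
R = −Δy/(cos θ' − cos θ) = -0.2500
v = R·ω = -0.2500·2.0000 = -0.5000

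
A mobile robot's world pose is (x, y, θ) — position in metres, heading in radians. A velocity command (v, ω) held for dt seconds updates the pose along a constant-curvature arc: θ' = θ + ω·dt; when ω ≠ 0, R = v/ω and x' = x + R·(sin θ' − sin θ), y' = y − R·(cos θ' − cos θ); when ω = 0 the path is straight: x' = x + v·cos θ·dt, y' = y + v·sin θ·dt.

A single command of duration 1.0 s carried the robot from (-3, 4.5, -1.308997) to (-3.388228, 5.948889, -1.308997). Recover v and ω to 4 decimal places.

Δθ = -1.308997 − -1.308997 = 0.000000
ω = Δθ/dt = 0.000000/1.0 = 0.0000
ω = 0 → v = (Δx·cos θ + Δy·sin θ)/dt = -1.5000

v = -1.5000, ω = 0.0000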